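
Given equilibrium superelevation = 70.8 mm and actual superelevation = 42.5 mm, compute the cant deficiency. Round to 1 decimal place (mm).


Cant deficiency = equilibrium cant - actual cant
CD = 70.8 - 42.5
CD = 28.3 mm

28.3


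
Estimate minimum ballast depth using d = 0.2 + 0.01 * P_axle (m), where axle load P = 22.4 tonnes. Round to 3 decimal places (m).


d = 0.2 + 0.01 * 22.4
d = 0.2 + 0.224
d = 0.424 m

0.424


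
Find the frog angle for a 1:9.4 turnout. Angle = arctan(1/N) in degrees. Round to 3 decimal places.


1/N = 1/9.4 = 0.106383
angle = arctan(0.106383) = 0.105984 rad
angle = 0.105984 * 180/pi = 6.072 degrees

6.072


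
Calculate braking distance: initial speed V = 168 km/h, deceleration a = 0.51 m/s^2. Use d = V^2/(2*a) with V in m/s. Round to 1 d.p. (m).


Convert speed: V = 168 / 3.6 = 46.6667 m/s
V^2 = 2177.7778
d = 2177.7778 / (2 * 0.51)
d = 2177.7778 / 1.02
d = 2135.1 m

2135.1


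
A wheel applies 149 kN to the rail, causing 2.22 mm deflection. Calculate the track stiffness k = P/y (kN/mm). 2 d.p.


Track stiffness k = P / y
k = 149 / 2.22
k = 67.12 kN/mm

67.12


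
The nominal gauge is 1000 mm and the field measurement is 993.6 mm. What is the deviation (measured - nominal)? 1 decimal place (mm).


Deviation = measured - nominal
Deviation = 993.6 - 1000
Deviation = -6.4 mm

-6.4


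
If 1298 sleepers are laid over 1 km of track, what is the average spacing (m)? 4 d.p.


Spacing = 1000 m / number of sleepers
Spacing = 1000 / 1298
Spacing = 0.7704 m

0.7704


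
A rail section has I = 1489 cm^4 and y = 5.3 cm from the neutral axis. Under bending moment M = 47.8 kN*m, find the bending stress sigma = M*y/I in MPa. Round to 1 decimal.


Convert units:
M = 47.8 kN*m = 47800000 N*mm
y = 5.3 cm = 53 mm
I = 1489 cm^4 = 14890000 mm^4
sigma = 47800000 * 53 / 14890000
sigma = 170.1 MPa

170.1


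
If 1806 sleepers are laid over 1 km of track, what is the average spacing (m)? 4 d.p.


Spacing = 1000 m / number of sleepers
Spacing = 1000 / 1806
Spacing = 0.5537 m

0.5537


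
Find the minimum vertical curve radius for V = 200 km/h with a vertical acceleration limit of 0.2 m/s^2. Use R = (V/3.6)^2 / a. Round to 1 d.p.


Convert speed: V = 200 / 3.6 = 55.5556 m/s
V^2 = 3086.4198 m^2/s^2
R_v = 3086.4198 / 0.2
R_v = 15432.1 m

15432.1


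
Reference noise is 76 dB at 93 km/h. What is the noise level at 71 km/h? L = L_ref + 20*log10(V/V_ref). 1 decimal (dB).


V/V_ref = 71 / 93 = 0.763441
log10(0.763441) = -0.117225
20 * -0.117225 = -2.3445
L = 76 + -2.3445 = 73.7 dB

73.7


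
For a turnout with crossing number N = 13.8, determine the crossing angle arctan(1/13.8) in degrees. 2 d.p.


1/N = 1/13.8 = 0.072464
angle = arctan(0.072464) = 0.072337 rad
angle = 0.072337 * 180/pi = 4.14 degrees

4.14


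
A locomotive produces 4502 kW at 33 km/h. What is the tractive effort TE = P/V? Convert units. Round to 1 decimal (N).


Convert: P = 4502 kW = 4502000 W
V = 33 / 3.6 = 9.1667 m/s
TE = 4502000 / 9.1667
TE = 491127.3 N

491127.3


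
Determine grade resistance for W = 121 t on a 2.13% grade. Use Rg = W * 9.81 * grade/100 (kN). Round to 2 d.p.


Rg = W * 9.81 * grade / 100
Rg = 121 * 9.81 * 2.13 / 100
Rg = 1187.01 * 0.0213
Rg = 25.28 kN

25.28


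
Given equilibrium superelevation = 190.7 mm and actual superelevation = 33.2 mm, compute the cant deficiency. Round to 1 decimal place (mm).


Cant deficiency = equilibrium cant - actual cant
CD = 190.7 - 33.2
CD = 157.5 mm

157.5


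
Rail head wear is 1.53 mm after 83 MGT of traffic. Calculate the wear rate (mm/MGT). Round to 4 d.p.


Wear rate = total wear / cumulative tonnage
Rate = 1.53 / 83
Rate = 0.0184 mm/MGT

0.0184


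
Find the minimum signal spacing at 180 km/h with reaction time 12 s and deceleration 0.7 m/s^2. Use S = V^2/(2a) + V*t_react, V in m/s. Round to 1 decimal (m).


V = 180 / 3.6 = 50.0 m/s
Braking distance = 50.0^2 / (2*0.7) = 1785.7143 m
Sighting distance = 50.0 * 12 = 600.0 m
S = 1785.7143 + 600.0 = 2385.7 m

2385.7


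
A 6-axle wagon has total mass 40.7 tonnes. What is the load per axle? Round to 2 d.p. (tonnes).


Load per axle = total weight / number of axles
Load = 40.7 / 6
Load = 6.78 tonnes

6.78


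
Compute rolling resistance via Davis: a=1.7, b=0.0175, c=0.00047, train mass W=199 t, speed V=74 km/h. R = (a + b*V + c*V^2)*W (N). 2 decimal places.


b*V = 0.0175 * 74 = 1.295
c*V^2 = 0.00047 * 5476 = 2.57372
R_per_t = 1.7 + 1.295 + 2.57372 = 5.56872 N/t
R_total = 5.56872 * 199 = 1108.18 N

1108.18


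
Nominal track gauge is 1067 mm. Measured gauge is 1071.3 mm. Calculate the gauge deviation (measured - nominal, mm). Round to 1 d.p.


Deviation = measured - nominal
Deviation = 1071.3 - 1067
Deviation = 4.3 mm

4.3


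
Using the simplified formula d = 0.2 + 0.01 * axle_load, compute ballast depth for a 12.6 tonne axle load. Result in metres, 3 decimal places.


d = 0.2 + 0.01 * 12.6
d = 0.2 + 0.126
d = 0.326 m

0.326


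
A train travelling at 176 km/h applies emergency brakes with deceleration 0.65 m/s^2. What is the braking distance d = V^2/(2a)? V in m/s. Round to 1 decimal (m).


Convert speed: V = 176 / 3.6 = 48.8889 m/s
V^2 = 2390.1235
d = 2390.1235 / (2 * 0.65)
d = 2390.1235 / 1.3
d = 1838.6 m

1838.6


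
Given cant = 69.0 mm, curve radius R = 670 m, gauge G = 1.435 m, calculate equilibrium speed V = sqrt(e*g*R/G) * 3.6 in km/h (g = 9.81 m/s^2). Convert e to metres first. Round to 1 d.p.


Convert cant: e = 69.0 mm = 0.0690 m
V_ms = sqrt(0.0690 * 9.81 * 670 / 1.435)
V_ms = sqrt(316.039233) = 17.7775 m/s
V = 17.7775 * 3.6 = 64.0 km/h

64.0


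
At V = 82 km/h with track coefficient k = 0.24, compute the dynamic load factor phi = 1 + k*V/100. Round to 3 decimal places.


phi = 1 + k * V / 100
phi = 1 + 0.24 * 82 / 100
phi = 1 + 0.1968
phi = 1.197

1.197


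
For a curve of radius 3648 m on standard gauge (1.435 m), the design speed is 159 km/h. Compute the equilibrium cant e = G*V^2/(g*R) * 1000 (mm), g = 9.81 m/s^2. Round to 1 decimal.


Convert speed: V = 159 / 3.6 = 44.1667 m/s
Apply formula: e = 1.435 * 44.1667^2 / (9.81 * 3648)
e = 1.435 * 1950.6944 / 35786.88
e = 0.07822 m = 78.2 mm

78.2


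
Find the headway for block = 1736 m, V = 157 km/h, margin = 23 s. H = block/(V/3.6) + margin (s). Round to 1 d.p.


V = 157 / 3.6 = 43.6111 m/s
Block traversal time = 1736 / 43.6111 = 39.8064 s
Headway = 39.8064 + 23
Headway = 62.8 s

62.8


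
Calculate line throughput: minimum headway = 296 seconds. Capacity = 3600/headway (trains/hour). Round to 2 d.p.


Capacity = 3600 / headway
Capacity = 3600 / 296
Capacity = 12.16 trains/hour

12.16


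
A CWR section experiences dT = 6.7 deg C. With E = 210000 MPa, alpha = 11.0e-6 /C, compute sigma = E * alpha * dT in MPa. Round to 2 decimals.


sigma = E * alpha * dT
sigma = 210000 * 11.0e-6 * 6.7
sigma = 2.31 * 6.7
sigma = 15.48 MPa

15.48


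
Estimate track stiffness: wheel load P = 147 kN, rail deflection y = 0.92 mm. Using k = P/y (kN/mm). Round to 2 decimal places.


Track stiffness k = P / y
k = 147 / 0.92
k = 159.78 kN/mm

159.78


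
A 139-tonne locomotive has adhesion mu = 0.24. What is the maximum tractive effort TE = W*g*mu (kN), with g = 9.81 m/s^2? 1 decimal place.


TE_max = W * g * mu
TE_max = 139 * 9.81 * 0.24
TE_max = 1363.59 * 0.24
TE_max = 327.3 kN

327.3


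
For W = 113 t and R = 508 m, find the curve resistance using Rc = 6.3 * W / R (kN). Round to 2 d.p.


Rc = 6.3 * W / R
Rc = 6.3 * 113 / 508
Rc = 711.9 / 508
Rc = 1.40 kN

1.40


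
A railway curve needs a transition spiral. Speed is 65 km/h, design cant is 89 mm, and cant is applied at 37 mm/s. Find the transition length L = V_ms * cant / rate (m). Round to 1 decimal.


Convert speed: V = 65 / 3.6 = 18.0556 m/s
L = 18.0556 * 89 / 37
L = 1606.9444 / 37
L = 43.4 m

43.4


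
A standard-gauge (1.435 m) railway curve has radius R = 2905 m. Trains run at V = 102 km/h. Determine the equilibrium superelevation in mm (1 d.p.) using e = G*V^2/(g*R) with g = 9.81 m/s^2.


Convert speed: V = 102 / 3.6 = 28.3333 m/s
Apply formula: e = 1.435 * 28.3333^2 / (9.81 * 2905)
e = 1.435 * 802.7778 / 28498.05
e = 0.040423 m = 40.4 mm

40.4


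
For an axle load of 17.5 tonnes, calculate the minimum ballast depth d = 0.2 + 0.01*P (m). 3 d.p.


d = 0.2 + 0.01 * 17.5
d = 0.2 + 0.175
d = 0.375 m

0.375


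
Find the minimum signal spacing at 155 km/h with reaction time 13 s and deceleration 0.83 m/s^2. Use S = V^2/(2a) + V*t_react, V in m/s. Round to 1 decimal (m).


V = 155 / 3.6 = 43.0556 m/s
Braking distance = 43.0556^2 / (2*0.83) = 1116.7355 m
Sighting distance = 43.0556 * 13 = 559.7222 m
S = 1116.7355 + 559.7222 = 1676.5 m

1676.5


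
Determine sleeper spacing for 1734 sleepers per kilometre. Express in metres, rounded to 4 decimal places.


Spacing = 1000 m / number of sleepers
Spacing = 1000 / 1734
Spacing = 0.5767 m

0.5767


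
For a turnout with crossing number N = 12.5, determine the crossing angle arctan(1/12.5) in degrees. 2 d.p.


1/N = 1/12.5 = 0.08
angle = arctan(0.08) = 0.07983 rad
angle = 0.07983 * 180/pi = 4.57 degrees

4.57


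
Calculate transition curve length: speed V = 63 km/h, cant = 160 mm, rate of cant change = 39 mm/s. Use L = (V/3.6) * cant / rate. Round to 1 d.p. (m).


Convert speed: V = 63 / 3.6 = 17.5 m/s
L = 17.5 * 160 / 39
L = 2800.0 / 39
L = 71.8 m

71.8


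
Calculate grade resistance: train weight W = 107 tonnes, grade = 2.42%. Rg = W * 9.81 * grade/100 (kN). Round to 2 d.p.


Rg = W * 9.81 * grade / 100
Rg = 107 * 9.81 * 2.42 / 100
Rg = 1049.67 * 0.0242
Rg = 25.40 kN

25.40


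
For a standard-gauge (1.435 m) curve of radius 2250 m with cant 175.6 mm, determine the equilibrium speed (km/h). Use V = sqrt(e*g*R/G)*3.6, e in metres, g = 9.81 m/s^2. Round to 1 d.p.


Convert cant: e = 175.6 mm = 0.1756 m
V_ms = sqrt(0.1756 * 9.81 * 2250 / 1.435)
V_ms = sqrt(2700.997213) = 51.9711 m/s
V = 51.9711 * 3.6 = 187.1 km/h

187.1


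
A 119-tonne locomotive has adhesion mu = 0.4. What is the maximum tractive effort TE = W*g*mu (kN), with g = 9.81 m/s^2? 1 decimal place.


TE_max = W * g * mu
TE_max = 119 * 9.81 * 0.4
TE_max = 1167.39 * 0.4
TE_max = 467.0 kN

467.0


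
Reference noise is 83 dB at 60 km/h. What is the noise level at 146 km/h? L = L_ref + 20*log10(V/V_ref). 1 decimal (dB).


V/V_ref = 146 / 60 = 2.433333
log10(2.433333) = 0.386202
20 * 0.386202 = 7.724
L = 83 + 7.724 = 90.7 dB

90.7


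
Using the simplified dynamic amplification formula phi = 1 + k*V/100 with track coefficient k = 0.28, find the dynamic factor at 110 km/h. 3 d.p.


phi = 1 + k * V / 100
phi = 1 + 0.28 * 110 / 100
phi = 1 + 0.308
phi = 1.308

1.308


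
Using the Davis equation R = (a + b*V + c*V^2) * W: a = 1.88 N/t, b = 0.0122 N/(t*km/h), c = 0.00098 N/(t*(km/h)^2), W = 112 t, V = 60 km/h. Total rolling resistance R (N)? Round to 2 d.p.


b*V = 0.0122 * 60 = 0.732
c*V^2 = 0.00098 * 3600 = 3.528
R_per_t = 1.88 + 0.732 + 3.528 = 6.14 N/t
R_total = 6.14 * 112 = 687.68 N

687.68


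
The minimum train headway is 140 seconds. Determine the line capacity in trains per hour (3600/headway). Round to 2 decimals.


Capacity = 3600 / headway
Capacity = 3600 / 140
Capacity = 25.71 trains/hour

25.71


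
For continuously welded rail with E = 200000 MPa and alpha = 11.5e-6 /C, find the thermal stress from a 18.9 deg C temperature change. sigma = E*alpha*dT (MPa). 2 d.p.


sigma = E * alpha * dT
sigma = 200000 * 11.5e-6 * 18.9
sigma = 2.3 * 18.9
sigma = 43.47 MPa

43.47


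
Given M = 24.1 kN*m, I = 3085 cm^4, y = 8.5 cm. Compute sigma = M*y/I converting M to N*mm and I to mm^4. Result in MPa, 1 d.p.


Convert units:
M = 24.1 kN*m = 24100000 N*mm
y = 8.5 cm = 85 mm
I = 3085 cm^4 = 30850000 mm^4
sigma = 24100000 * 85 / 30850000
sigma = 66.4 MPa

66.4


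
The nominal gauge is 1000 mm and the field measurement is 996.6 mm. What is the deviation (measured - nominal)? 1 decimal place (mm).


Deviation = measured - nominal
Deviation = 996.6 - 1000
Deviation = -3.4 mm

-3.4


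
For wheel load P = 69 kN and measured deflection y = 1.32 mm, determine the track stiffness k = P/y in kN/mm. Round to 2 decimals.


Track stiffness k = P / y
k = 69 / 1.32
k = 52.27 kN/mm

52.27


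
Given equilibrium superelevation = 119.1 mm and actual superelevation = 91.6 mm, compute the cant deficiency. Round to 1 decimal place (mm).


Cant deficiency = equilibrium cant - actual cant
CD = 119.1 - 91.6
CD = 27.5 mm

27.5


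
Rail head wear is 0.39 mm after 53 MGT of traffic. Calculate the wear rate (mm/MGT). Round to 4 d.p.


Wear rate = total wear / cumulative tonnage
Rate = 0.39 / 53
Rate = 0.0074 mm/MGT

0.0074


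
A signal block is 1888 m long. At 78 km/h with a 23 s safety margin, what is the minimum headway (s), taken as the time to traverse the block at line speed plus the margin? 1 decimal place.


V = 78 / 3.6 = 21.6667 m/s
Block traversal time = 1888 / 21.6667 = 87.1385 s
Headway = 87.1385 + 23
Headway = 110.1 s

110.1


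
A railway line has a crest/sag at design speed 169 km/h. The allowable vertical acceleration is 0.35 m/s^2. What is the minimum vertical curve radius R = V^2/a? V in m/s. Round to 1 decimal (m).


Convert speed: V = 169 / 3.6 = 46.9444 m/s
V^2 = 2203.7809 m^2/s^2
R_v = 2203.7809 / 0.35
R_v = 6296.5 m

6296.5


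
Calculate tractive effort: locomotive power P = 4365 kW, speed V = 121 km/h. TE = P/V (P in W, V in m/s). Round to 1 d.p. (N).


Convert: P = 4365 kW = 4365000 W
V = 121 / 3.6 = 33.6111 m/s
TE = 4365000 / 33.6111
TE = 129867.8 N

129867.8


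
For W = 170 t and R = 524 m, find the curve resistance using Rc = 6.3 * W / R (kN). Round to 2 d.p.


Rc = 6.3 * W / R
Rc = 6.3 * 170 / 524
Rc = 1071.0 / 524
Rc = 2.04 kN

2.04


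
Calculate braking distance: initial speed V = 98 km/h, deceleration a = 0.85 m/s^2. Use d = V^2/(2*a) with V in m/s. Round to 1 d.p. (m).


Convert speed: V = 98 / 3.6 = 27.2222 m/s
V^2 = 741.0494
d = 741.0494 / (2 * 0.85)
d = 741.0494 / 1.7
d = 435.9 m

435.9


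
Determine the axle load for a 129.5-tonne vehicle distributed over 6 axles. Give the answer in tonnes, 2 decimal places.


Load per axle = total weight / number of axles
Load = 129.5 / 6
Load = 21.58 tonnes

21.58


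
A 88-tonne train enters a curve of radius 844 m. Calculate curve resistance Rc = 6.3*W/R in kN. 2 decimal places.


Rc = 6.3 * W / R
Rc = 6.3 * 88 / 844
Rc = 554.4 / 844
Rc = 0.66 kN

0.66


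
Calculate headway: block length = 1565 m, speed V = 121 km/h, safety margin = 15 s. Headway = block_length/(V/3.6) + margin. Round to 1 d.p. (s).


V = 121 / 3.6 = 33.6111 m/s
Block traversal time = 1565 / 33.6111 = 46.562 s
Headway = 46.562 + 15
Headway = 61.6 s

61.6


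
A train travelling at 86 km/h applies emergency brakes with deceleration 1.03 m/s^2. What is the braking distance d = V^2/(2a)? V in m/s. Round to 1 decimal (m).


Convert speed: V = 86 / 3.6 = 23.8889 m/s
V^2 = 570.679
d = 570.679 / (2 * 1.03)
d = 570.679 / 2.06
d = 277.0 m

277.0


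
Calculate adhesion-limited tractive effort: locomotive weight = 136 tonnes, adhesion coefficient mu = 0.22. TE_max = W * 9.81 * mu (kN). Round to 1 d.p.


TE_max = W * g * mu
TE_max = 136 * 9.81 * 0.22
TE_max = 1334.16 * 0.22
TE_max = 293.5 kN

293.5


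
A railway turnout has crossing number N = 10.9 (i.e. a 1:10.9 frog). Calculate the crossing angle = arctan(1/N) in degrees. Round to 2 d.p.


1/N = 1/10.9 = 0.091743
angle = arctan(0.091743) = 0.091487 rad
angle = 0.091487 * 180/pi = 5.24 degrees

5.24


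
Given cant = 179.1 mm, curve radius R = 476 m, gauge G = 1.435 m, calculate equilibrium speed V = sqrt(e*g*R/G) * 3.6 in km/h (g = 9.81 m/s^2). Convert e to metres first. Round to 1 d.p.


Convert cant: e = 179.1 mm = 0.1791 m
V_ms = sqrt(0.1791 * 9.81 * 476 / 1.435)
V_ms = sqrt(582.800137) = 24.1413 m/s
V = 24.1413 * 3.6 = 86.9 km/h

86.9


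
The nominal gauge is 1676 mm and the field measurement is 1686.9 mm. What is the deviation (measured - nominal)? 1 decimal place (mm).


Deviation = measured - nominal
Deviation = 1686.9 - 1676
Deviation = 10.9 mm

10.9


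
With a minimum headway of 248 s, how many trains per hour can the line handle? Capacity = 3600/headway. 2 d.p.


Capacity = 3600 / headway
Capacity = 3600 / 248
Capacity = 14.52 trains/hour

14.52


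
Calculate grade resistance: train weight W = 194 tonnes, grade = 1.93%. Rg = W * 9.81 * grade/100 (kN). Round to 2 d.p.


Rg = W * 9.81 * grade / 100
Rg = 194 * 9.81 * 1.93 / 100
Rg = 1903.14 * 0.0193
Rg = 36.73 kN

36.73


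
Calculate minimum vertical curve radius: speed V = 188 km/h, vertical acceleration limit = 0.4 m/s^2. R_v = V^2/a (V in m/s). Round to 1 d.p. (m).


Convert speed: V = 188 / 3.6 = 52.2222 m/s
V^2 = 2727.1605 m^2/s^2
R_v = 2727.1605 / 0.4
R_v = 6817.9 m

6817.9


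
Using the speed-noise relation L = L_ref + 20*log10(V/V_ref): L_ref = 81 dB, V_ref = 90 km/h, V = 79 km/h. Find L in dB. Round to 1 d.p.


V/V_ref = 79 / 90 = 0.877778
log10(0.877778) = -0.056615
20 * -0.056615 = -1.1323
L = 81 + -1.1323 = 79.9 dB

79.9


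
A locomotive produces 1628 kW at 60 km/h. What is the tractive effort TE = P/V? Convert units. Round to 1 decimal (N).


Convert: P = 1628 kW = 1628000 W
V = 60 / 3.6 = 16.6667 m/s
TE = 1628000 / 16.6667
TE = 97680.0 N

97680.0


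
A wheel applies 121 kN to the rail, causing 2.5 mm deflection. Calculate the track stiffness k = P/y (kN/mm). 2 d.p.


Track stiffness k = P / y
k = 121 / 2.5
k = 48.40 kN/mm

48.40


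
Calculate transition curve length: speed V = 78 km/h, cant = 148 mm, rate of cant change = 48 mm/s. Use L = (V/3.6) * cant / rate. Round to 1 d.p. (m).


Convert speed: V = 78 / 3.6 = 21.6667 m/s
L = 21.6667 * 148 / 48
L = 3206.6667 / 48
L = 66.8 m

66.8


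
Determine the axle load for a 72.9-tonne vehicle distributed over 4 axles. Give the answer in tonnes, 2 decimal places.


Load per axle = total weight / number of axles
Load = 72.9 / 4
Load = 18.23 tonnes

18.23


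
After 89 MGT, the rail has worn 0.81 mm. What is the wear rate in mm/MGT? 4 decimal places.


Wear rate = total wear / cumulative tonnage
Rate = 0.81 / 89
Rate = 0.0091 mm/MGT

0.0091


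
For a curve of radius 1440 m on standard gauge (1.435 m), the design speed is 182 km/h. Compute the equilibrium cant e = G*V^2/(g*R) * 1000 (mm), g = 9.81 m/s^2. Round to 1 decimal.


Convert speed: V = 182 / 3.6 = 50.5556 m/s
Apply formula: e = 1.435 * 50.5556^2 / (9.81 * 1440)
e = 1.435 * 2555.8642 / 14126.4
e = 0.259632 m = 259.6 mm

259.6


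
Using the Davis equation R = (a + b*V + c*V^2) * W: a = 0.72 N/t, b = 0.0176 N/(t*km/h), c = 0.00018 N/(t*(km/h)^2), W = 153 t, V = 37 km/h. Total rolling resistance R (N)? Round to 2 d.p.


b*V = 0.0176 * 37 = 0.6512
c*V^2 = 0.00018 * 1369 = 0.24642
R_per_t = 0.72 + 0.6512 + 0.24642 = 1.61762 N/t
R_total = 1.61762 * 153 = 247.50 N

247.50


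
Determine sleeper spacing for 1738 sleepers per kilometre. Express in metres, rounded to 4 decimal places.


Spacing = 1000 m / number of sleepers
Spacing = 1000 / 1738
Spacing = 0.5754 m

0.5754


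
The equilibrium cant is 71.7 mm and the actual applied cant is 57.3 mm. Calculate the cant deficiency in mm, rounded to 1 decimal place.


Cant deficiency = equilibrium cant - actual cant
CD = 71.7 - 57.3
CD = 14.4 mm

14.4


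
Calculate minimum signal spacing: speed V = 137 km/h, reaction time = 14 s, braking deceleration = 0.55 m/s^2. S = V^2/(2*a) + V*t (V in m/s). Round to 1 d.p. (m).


V = 137 / 3.6 = 38.0556 m/s
Braking distance = 38.0556^2 / (2*0.55) = 1316.5685 m
Sighting distance = 38.0556 * 14 = 532.7778 m
S = 1316.5685 + 532.7778 = 1849.3 m

1849.3


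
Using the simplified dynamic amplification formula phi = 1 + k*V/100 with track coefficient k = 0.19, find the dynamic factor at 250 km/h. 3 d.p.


phi = 1 + k * V / 100
phi = 1 + 0.19 * 250 / 100
phi = 1 + 0.475
phi = 1.475

1.475


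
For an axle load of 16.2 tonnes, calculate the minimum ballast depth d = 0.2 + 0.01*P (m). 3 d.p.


d = 0.2 + 0.01 * 16.2
d = 0.2 + 0.162
d = 0.362 m

0.362


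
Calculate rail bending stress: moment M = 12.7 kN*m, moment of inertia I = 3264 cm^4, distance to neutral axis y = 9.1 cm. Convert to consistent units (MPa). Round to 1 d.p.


Convert units:
M = 12.7 kN*m = 12700000 N*mm
y = 9.1 cm = 91 mm
I = 3264 cm^4 = 32640000 mm^4
sigma = 12700000 * 91 / 32640000
sigma = 35.4 MPa

35.4


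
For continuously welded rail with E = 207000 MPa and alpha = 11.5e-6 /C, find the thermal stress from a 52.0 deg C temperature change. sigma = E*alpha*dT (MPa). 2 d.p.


sigma = E * alpha * dT
sigma = 207000 * 11.5e-6 * 52.0
sigma = 2.3805 * 52.0
sigma = 123.79 MPa

123.79


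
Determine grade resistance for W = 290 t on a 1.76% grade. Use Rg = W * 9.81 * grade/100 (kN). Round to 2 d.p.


Rg = W * 9.81 * grade / 100
Rg = 290 * 9.81 * 1.76 / 100
Rg = 2844.9 * 0.0176
Rg = 50.07 kN

50.07


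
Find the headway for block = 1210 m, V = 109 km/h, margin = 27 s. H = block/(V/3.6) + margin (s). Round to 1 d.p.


V = 109 / 3.6 = 30.2778 m/s
Block traversal time = 1210 / 30.2778 = 39.9633 s
Headway = 39.9633 + 27
Headway = 67.0 s

67.0


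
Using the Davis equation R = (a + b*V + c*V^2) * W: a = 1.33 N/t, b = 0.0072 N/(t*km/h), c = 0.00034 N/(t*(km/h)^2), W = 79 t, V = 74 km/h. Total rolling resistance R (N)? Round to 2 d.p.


b*V = 0.0072 * 74 = 0.5328
c*V^2 = 0.00034 * 5476 = 1.86184
R_per_t = 1.33 + 0.5328 + 1.86184 = 3.72464 N/t
R_total = 3.72464 * 79 = 294.25 N

294.25


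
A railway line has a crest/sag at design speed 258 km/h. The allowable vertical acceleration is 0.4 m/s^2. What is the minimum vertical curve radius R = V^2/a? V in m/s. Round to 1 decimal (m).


Convert speed: V = 258 / 3.6 = 71.6667 m/s
V^2 = 5136.1111 m^2/s^2
R_v = 5136.1111 / 0.4
R_v = 12840.3 m

12840.3


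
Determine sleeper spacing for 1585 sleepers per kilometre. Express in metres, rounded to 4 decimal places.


Spacing = 1000 m / number of sleepers
Spacing = 1000 / 1585
Spacing = 0.6309 m

0.6309


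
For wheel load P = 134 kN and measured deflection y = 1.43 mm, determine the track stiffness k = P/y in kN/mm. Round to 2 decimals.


Track stiffness k = P / y
k = 134 / 1.43
k = 93.71 kN/mm

93.71


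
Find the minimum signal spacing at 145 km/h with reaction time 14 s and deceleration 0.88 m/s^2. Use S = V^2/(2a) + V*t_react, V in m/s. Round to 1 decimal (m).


V = 145 / 3.6 = 40.2778 m/s
Braking distance = 40.2778^2 / (2*0.88) = 921.761 m
Sighting distance = 40.2778 * 14 = 563.8889 m
S = 921.761 + 563.8889 = 1485.6 m

1485.6


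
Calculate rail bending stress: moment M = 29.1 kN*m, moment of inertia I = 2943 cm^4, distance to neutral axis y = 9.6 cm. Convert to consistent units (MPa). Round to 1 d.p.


Convert units:
M = 29.1 kN*m = 29100000 N*mm
y = 9.6 cm = 96 mm
I = 2943 cm^4 = 29430000 mm^4
sigma = 29100000 * 96 / 29430000
sigma = 94.9 MPa

94.9


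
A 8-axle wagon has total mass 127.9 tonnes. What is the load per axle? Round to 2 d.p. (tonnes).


Load per axle = total weight / number of axles
Load = 127.9 / 8
Load = 15.99 tonnes

15.99


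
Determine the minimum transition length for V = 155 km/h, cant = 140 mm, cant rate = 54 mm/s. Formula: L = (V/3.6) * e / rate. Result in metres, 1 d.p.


Convert speed: V = 155 / 3.6 = 43.0556 m/s
L = 43.0556 * 140 / 54
L = 6027.7778 / 54
L = 111.6 m

111.6


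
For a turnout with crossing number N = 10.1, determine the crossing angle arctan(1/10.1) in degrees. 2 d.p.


1/N = 1/10.1 = 0.09901
angle = arctan(0.09901) = 0.098688 rad
angle = 0.098688 * 180/pi = 5.65 degrees

5.65


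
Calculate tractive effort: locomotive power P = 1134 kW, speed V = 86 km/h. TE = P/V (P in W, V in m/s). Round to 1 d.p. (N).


Convert: P = 1134 kW = 1134000 W
V = 86 / 3.6 = 23.8889 m/s
TE = 1134000 / 23.8889
TE = 47469.8 N

47469.8


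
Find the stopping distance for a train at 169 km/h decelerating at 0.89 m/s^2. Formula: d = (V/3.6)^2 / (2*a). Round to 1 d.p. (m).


Convert speed: V = 169 / 3.6 = 46.9444 m/s
V^2 = 2203.7809
d = 2203.7809 / (2 * 0.89)
d = 2203.7809 / 1.78
d = 1238.1 m

1238.1


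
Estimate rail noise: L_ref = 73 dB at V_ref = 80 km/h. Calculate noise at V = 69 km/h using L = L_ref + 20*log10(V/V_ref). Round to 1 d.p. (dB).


V/V_ref = 69 / 80 = 0.8625
log10(0.8625) = -0.064241
20 * -0.064241 = -1.2848
L = 73 + -1.2848 = 71.7 dB

71.7


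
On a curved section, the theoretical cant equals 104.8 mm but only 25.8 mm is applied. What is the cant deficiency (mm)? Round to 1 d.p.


Cant deficiency = equilibrium cant - actual cant
CD = 104.8 - 25.8
CD = 79.0 mm

79.0


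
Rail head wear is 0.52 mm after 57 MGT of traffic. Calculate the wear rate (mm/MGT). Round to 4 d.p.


Wear rate = total wear / cumulative tonnage
Rate = 0.52 / 57
Rate = 0.0091 mm/MGT

0.0091


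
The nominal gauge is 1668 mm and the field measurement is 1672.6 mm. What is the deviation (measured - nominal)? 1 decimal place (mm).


Deviation = measured - nominal
Deviation = 1672.6 - 1668
Deviation = 4.6 mm

4.6


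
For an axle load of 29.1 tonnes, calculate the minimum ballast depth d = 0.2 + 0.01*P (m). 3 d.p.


d = 0.2 + 0.01 * 29.1
d = 0.2 + 0.291
d = 0.491 m

0.491


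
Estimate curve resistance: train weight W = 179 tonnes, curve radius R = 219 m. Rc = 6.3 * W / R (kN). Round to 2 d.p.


Rc = 6.3 * W / R
Rc = 6.3 * 179 / 219
Rc = 1127.7 / 219
Rc = 5.15 kN

5.15


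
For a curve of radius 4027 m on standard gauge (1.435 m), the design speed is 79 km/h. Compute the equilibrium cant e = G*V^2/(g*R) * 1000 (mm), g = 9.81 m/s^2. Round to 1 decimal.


Convert speed: V = 79 / 3.6 = 21.9444 m/s
Apply formula: e = 1.435 * 21.9444^2 / (9.81 * 4027)
e = 1.435 * 481.5586 / 39504.87
e = 0.017492 m = 17.5 mm

17.5


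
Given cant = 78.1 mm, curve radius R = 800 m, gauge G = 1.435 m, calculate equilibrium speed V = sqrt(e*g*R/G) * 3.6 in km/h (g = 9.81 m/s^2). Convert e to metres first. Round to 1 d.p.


Convert cant: e = 78.1 mm = 0.0781 m
V_ms = sqrt(0.0781 * 9.81 * 800 / 1.435)
V_ms = sqrt(427.128084) = 20.6671 m/s
V = 20.6671 * 3.6 = 74.4 km/h

74.4


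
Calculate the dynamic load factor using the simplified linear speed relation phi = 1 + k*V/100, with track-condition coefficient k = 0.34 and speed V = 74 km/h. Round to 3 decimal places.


phi = 1 + k * V / 100
phi = 1 + 0.34 * 74 / 100
phi = 1 + 0.2516
phi = 1.252

1.252


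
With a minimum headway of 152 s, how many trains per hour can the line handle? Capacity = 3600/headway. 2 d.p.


Capacity = 3600 / headway
Capacity = 3600 / 152
Capacity = 23.68 trains/hour

23.68


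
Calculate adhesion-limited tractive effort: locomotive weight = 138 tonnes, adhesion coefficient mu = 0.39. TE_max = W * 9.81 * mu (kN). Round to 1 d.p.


TE_max = W * g * mu
TE_max = 138 * 9.81 * 0.39
TE_max = 1353.78 * 0.39
TE_max = 528.0 kN

528.0


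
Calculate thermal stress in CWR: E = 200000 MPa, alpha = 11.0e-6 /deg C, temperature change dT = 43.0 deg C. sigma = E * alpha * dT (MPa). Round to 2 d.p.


sigma = E * alpha * dT
sigma = 200000 * 11.0e-6 * 43.0
sigma = 2.2 * 43.0
sigma = 94.60 MPa

94.60


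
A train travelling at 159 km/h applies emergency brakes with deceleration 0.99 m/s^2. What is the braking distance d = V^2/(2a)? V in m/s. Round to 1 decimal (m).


Convert speed: V = 159 / 3.6 = 44.1667 m/s
V^2 = 1950.6944
d = 1950.6944 / (2 * 0.99)
d = 1950.6944 / 1.98
d = 985.2 m

985.2


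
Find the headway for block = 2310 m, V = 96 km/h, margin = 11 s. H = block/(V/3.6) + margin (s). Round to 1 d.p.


V = 96 / 3.6 = 26.6667 m/s
Block traversal time = 2310 / 26.6667 = 86.625 s
Headway = 86.625 + 11
Headway = 97.6 s

97.6


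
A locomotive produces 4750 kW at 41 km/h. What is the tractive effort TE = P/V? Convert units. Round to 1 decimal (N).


Convert: P = 4750 kW = 4750000 W
V = 41 / 3.6 = 11.3889 m/s
TE = 4750000 / 11.3889
TE = 417073.2 N

417073.2


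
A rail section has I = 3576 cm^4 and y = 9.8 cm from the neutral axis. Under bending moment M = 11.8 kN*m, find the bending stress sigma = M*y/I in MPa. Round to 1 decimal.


Convert units:
M = 11.8 kN*m = 11800000 N*mm
y = 9.8 cm = 98 mm
I = 3576 cm^4 = 35760000 mm^4
sigma = 11800000 * 98 / 35760000
sigma = 32.3 MPa

32.3


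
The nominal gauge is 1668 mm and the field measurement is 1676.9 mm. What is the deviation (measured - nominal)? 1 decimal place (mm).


Deviation = measured - nominal
Deviation = 1676.9 - 1668
Deviation = 8.9 mm

8.9


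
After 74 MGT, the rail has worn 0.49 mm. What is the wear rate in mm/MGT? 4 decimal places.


Wear rate = total wear / cumulative tonnage
Rate = 0.49 / 74
Rate = 0.0066 mm/MGT

0.0066


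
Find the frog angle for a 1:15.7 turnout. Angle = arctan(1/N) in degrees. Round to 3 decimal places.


1/N = 1/15.7 = 0.063694
angle = arctan(0.063694) = 0.063608 rad
angle = 0.063608 * 180/pi = 3.644 degrees

3.644


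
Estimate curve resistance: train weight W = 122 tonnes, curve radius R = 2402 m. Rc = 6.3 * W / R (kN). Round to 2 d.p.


Rc = 6.3 * W / R
Rc = 6.3 * 122 / 2402
Rc = 768.6 / 2402
Rc = 0.32 kN

0.32


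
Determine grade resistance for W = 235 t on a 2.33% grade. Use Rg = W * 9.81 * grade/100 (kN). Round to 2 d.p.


Rg = W * 9.81 * grade / 100
Rg = 235 * 9.81 * 2.33 / 100
Rg = 2305.35 * 0.0233
Rg = 53.71 kN

53.71


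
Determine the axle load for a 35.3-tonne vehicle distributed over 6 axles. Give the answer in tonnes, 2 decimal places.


Load per axle = total weight / number of axles
Load = 35.3 / 6
Load = 5.88 tonnes

5.88


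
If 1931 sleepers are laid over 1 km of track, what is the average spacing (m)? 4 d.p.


Spacing = 1000 m / number of sleepers
Spacing = 1000 / 1931
Spacing = 0.5179 m

0.5179


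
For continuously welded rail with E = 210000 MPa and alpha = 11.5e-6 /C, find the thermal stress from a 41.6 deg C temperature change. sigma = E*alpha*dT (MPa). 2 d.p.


sigma = E * alpha * dT
sigma = 210000 * 11.5e-6 * 41.6
sigma = 2.415 * 41.6
sigma = 100.46 MPa

100.46


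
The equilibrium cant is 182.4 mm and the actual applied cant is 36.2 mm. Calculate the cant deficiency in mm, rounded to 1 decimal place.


Cant deficiency = equilibrium cant - actual cant
CD = 182.4 - 36.2
CD = 146.2 mm

146.2


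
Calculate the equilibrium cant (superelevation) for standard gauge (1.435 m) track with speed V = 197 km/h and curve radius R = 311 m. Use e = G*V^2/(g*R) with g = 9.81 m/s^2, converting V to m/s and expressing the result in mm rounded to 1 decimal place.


Convert speed: V = 197 / 3.6 = 54.7222 m/s
Apply formula: e = 1.435 * 54.7222^2 / (9.81 * 311)
e = 1.435 * 2994.5216 / 3050.91
e = 1.408478 m = 1408.5 mm

1408.5


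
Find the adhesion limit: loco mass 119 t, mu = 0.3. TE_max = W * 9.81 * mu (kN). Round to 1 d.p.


TE_max = W * g * mu
TE_max = 119 * 9.81 * 0.3
TE_max = 1167.39 * 0.3
TE_max = 350.2 kN

350.2


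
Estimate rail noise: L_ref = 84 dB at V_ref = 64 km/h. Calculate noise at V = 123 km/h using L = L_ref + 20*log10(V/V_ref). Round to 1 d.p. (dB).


V/V_ref = 123 / 64 = 1.921875
log10(1.921875) = 0.283725
20 * 0.283725 = 5.6745
L = 84 + 5.6745 = 89.7 dB

89.7


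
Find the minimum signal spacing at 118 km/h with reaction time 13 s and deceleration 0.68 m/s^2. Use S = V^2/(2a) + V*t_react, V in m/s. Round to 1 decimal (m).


V = 118 / 3.6 = 32.7778 m/s
Braking distance = 32.7778^2 / (2*0.68) = 789.9873 m
Sighting distance = 32.7778 * 13 = 426.1111 m
S = 789.9873 + 426.1111 = 1216.1 m

1216.1


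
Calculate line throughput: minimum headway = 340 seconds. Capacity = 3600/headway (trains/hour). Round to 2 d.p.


Capacity = 3600 / headway
Capacity = 3600 / 340
Capacity = 10.59 trains/hour

10.59


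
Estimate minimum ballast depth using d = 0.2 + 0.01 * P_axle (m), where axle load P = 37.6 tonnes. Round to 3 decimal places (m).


d = 0.2 + 0.01 * 37.6
d = 0.2 + 0.376
d = 0.576 m

0.576


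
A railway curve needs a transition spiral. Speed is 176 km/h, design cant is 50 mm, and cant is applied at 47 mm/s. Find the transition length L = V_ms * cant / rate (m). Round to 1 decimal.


Convert speed: V = 176 / 3.6 = 48.8889 m/s
L = 48.8889 * 50 / 47
L = 2444.4444 / 47
L = 52.0 m

52.0


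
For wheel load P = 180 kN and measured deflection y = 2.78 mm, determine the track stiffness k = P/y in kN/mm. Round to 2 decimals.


Track stiffness k = P / y
k = 180 / 2.78
k = 64.75 kN/mm

64.75


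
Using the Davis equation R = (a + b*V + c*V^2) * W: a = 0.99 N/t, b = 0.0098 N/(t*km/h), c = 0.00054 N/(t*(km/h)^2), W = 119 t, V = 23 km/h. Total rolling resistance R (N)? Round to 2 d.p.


b*V = 0.0098 * 23 = 0.2254
c*V^2 = 0.00054 * 529 = 0.28566
R_per_t = 0.99 + 0.2254 + 0.28566 = 1.50106 N/t
R_total = 1.50106 * 119 = 178.63 N

178.63


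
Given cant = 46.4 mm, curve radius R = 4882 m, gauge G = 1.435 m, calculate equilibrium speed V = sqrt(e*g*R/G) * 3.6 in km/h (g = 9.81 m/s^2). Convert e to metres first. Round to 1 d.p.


Convert cant: e = 46.4 mm = 0.0464 m
V_ms = sqrt(0.0464 * 9.81 * 4882 / 1.435)
V_ms = sqrt(1548.577204) = 39.352 m/s
V = 39.352 * 3.6 = 141.7 km/h

141.7


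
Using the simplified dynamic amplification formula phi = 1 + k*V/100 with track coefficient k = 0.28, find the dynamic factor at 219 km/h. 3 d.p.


phi = 1 + k * V / 100
phi = 1 + 0.28 * 219 / 100
phi = 1 + 0.6132
phi = 1.613

1.613


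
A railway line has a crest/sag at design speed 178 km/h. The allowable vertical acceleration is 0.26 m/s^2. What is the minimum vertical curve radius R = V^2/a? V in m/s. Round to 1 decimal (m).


Convert speed: V = 178 / 3.6 = 49.4444 m/s
V^2 = 2444.7531 m^2/s^2
R_v = 2444.7531 / 0.26
R_v = 9402.9 m

9402.9


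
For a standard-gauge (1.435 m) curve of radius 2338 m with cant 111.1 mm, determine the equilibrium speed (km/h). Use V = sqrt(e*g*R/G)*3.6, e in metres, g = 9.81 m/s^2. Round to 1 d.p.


Convert cant: e = 111.1 mm = 0.1111 m
V_ms = sqrt(0.1111 * 9.81 * 2338 / 1.435)
V_ms = sqrt(1775.724849) = 42.1394 m/s
V = 42.1394 * 3.6 = 151.7 km/h

151.7


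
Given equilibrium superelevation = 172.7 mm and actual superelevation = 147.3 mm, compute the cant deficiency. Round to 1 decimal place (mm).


Cant deficiency = equilibrium cant - actual cant
CD = 172.7 - 147.3
CD = 25.4 mm

25.4


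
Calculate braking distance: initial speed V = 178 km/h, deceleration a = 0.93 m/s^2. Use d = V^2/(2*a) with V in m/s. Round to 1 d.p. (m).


Convert speed: V = 178 / 3.6 = 49.4444 m/s
V^2 = 2444.7531
d = 2444.7531 / (2 * 0.93)
d = 2444.7531 / 1.86
d = 1314.4 m

1314.4


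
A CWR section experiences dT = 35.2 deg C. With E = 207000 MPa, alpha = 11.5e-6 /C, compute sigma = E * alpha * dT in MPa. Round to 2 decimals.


sigma = E * alpha * dT
sigma = 207000 * 11.5e-6 * 35.2
sigma = 2.3805 * 35.2
sigma = 83.79 MPa

83.79


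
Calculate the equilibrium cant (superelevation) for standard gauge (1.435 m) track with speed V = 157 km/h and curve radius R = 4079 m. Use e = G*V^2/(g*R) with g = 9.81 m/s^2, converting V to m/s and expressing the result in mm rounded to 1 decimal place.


Convert speed: V = 157 / 3.6 = 43.6111 m/s
Apply formula: e = 1.435 * 43.6111^2 / (9.81 * 4079)
e = 1.435 * 1901.929 / 40014.99
e = 0.068206 m = 68.2 mm

68.2


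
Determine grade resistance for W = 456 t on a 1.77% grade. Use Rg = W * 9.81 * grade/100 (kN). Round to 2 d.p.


Rg = W * 9.81 * grade / 100
Rg = 456 * 9.81 * 1.77 / 100
Rg = 4473.36 * 0.0177
Rg = 79.18 kN

79.18


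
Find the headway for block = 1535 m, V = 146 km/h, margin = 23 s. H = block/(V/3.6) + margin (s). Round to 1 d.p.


V = 146 / 3.6 = 40.5556 m/s
Block traversal time = 1535 / 40.5556 = 37.8493 s
Headway = 37.8493 + 23
Headway = 60.8 s

60.8


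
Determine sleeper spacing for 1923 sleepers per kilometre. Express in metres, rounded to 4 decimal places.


Spacing = 1000 m / number of sleepers
Spacing = 1000 / 1923
Spacing = 0.5200 m

0.5200


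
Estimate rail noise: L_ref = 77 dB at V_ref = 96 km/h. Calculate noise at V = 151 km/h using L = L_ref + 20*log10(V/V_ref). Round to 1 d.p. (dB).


V/V_ref = 151 / 96 = 1.572917
log10(1.572917) = 0.196706
20 * 0.196706 = 3.9341
L = 77 + 3.9341 = 80.9 dB

80.9


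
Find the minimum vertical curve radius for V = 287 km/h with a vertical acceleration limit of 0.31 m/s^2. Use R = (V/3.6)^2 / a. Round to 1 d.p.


Convert speed: V = 287 / 3.6 = 79.7222 m/s
V^2 = 6355.6327 m^2/s^2
R_v = 6355.6327 / 0.31
R_v = 20502.0 m

20502.0


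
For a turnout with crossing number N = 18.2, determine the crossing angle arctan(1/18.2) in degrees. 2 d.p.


1/N = 1/18.2 = 0.054945
angle = arctan(0.054945) = 0.05489 rad
angle = 0.05489 * 180/pi = 3.14 degrees

3.14


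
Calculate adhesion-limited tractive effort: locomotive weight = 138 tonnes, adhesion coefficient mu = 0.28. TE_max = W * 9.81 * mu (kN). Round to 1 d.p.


TE_max = W * g * mu
TE_max = 138 * 9.81 * 0.28
TE_max = 1353.78 * 0.28
TE_max = 379.1 kN

379.1


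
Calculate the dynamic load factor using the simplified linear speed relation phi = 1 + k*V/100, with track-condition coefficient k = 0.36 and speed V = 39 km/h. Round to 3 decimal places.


phi = 1 + k * V / 100
phi = 1 + 0.36 * 39 / 100
phi = 1 + 0.1404
phi = 1.140

1.140


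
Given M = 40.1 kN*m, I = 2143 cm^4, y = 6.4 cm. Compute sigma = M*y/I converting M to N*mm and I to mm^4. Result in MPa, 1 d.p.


Convert units:
M = 40.1 kN*m = 40100000 N*mm
y = 6.4 cm = 64 mm
I = 2143 cm^4 = 21430000 mm^4
sigma = 40100000 * 64 / 21430000
sigma = 119.8 MPa

119.8


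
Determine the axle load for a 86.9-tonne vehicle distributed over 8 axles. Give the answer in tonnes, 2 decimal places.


Load per axle = total weight / number of axles
Load = 86.9 / 8
Load = 10.86 tonnes

10.86


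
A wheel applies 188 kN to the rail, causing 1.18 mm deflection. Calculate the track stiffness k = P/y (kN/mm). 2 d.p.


Track stiffness k = P / y
k = 188 / 1.18
k = 159.32 kN/mm

159.32


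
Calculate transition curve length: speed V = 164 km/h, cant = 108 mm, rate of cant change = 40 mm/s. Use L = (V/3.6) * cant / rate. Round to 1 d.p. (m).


Convert speed: V = 164 / 3.6 = 45.5556 m/s
L = 45.5556 * 108 / 40
L = 4920.0 / 40
L = 123.0 m

123.0


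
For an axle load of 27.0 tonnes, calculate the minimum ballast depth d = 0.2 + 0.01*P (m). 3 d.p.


d = 0.2 + 0.01 * 27.0
d = 0.2 + 0.27
d = 0.470 m

0.470


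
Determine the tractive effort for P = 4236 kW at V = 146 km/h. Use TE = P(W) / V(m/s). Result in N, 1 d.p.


Convert: P = 4236 kW = 4236000 W
V = 146 / 3.6 = 40.5556 m/s
TE = 4236000 / 40.5556
TE = 104449.3 N

104449.3


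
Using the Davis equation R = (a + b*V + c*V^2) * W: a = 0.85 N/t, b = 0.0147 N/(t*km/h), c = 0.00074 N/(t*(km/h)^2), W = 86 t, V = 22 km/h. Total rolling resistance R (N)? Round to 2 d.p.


b*V = 0.0147 * 22 = 0.3234
c*V^2 = 0.00074 * 484 = 0.35816
R_per_t = 0.85 + 0.3234 + 0.35816 = 1.53156 N/t
R_total = 1.53156 * 86 = 131.71 N

131.71


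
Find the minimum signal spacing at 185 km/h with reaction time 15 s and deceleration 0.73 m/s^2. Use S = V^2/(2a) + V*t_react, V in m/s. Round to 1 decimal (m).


V = 185 / 3.6 = 51.3889 m/s
Braking distance = 51.3889^2 / (2*0.73) = 1808.7794 m
Sighting distance = 51.3889 * 15 = 770.8333 m
S = 1808.7794 + 770.8333 = 2579.6 m

2579.6


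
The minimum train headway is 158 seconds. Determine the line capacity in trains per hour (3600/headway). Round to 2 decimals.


Capacity = 3600 / headway
Capacity = 3600 / 158
Capacity = 22.78 trains/hour

22.78


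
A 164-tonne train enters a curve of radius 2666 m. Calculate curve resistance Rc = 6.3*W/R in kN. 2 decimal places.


Rc = 6.3 * W / R
Rc = 6.3 * 164 / 2666
Rc = 1033.2 / 2666
Rc = 0.39 kN

0.39
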